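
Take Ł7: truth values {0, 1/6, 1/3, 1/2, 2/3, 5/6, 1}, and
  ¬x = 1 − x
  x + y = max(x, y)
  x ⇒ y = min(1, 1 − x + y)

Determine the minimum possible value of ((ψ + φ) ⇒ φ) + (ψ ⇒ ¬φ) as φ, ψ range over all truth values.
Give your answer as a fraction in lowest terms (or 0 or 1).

Take φ = 1/2, ψ = 1:
ψ + φ = 1 + 1/2 = 1
(ψ + φ) ⇒ φ = 1 ⇒ 1/2 = 1/2
¬φ = ¬1/2 = 1/2
ψ ⇒ ¬φ = 1 ⇒ 1/2 = 1/2
((ψ + φ) ⇒ φ) + (ψ ⇒ ¬φ) = 1/2 + 1/2 = 1/2
No assignment yields a value below 1/2, so this is the minimum.

1/2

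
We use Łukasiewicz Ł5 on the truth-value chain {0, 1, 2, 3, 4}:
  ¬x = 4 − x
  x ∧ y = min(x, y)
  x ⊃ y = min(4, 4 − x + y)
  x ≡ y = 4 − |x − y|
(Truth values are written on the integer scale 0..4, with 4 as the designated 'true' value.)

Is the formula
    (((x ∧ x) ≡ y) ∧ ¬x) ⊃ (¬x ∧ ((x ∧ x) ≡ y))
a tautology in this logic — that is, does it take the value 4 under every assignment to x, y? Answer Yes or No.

At x = 1, y = 2, for instance:
x ∧ x = 1 ∧ 1 = 1
(x ∧ x) ≡ y = 1 ≡ 2 = 3
¬x = ¬1 = 3
((x ∧ x) ≡ y) ∧ ¬x = 3 ∧ 3 = 3
¬x ∧ ((x ∧ x) ≡ y) = 3 ∧ 3 = 3
(((x ∧ x) ≡ y) ∧ ¬x) ⊃ (¬x ∧ ((x ∧ x) ≡ y)) = 3 ⊃ 3 = 4
and checking the remaining 24 assignments likewise gives ≥ 4 in every case.

Yes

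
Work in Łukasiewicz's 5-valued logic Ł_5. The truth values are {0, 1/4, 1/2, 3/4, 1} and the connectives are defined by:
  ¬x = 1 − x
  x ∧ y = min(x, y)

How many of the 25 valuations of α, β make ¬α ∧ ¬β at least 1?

1

value 1: 1 assignment (counts)
value 3/4: 3 assignments
value 1/2: 5 assignments
value 1/4: 7 assignments
value 0: 9 assignments
So 1 of the 25 assignments meets the threshold.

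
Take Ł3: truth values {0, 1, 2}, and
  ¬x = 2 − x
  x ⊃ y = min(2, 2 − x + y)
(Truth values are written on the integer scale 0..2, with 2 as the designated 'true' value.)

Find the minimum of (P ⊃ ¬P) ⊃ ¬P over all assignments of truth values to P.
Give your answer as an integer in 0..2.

1

Take P = 1:
¬P = ¬1 = 1
P ⊃ ¬P = 1 ⊃ 1 = 2
¬P = ¬1 = 1
(P ⊃ ¬P) ⊃ ¬P = 2 ⊃ 1 = 1
No assignment yields a value below 1, so this is the minimum.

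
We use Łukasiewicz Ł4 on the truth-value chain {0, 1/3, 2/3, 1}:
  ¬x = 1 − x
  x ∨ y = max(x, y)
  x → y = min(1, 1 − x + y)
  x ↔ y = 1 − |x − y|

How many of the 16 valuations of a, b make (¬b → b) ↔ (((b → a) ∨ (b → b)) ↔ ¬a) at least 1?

a = 0, b = 0 ↦ 0  <
a = 0, b = 1/3 ↦ 2/3  <
a = 0, b = 2/3 ↦ 1  ≥
a = 0, b = 1 ↦ 1  ≥
a = 1/3, b = 0 ↦ 1/3  <
a = 1/3, b = 1/3 ↦ 1  ≥
a = 1/3, b = 2/3 ↦ 2/3  <
a = 1/3, b = 1 ↦ 2/3  <
a = 2/3, b = 0 ↦ 2/3  <
a = 2/3, b = 1/3 ↦ 2/3  <
a = 2/3, b = 2/3 ↦ 1/3  <
a = 2/3, b = 1 ↦ 1/3  <
a = 1, b = 0 ↦ 1  ≥
a = 1, b = 1/3 ↦ 1/3  <
a = 1, b = 2/3 ↦ 0  <
a = 1, b = 1 ↦ 0  <
So 4 of the 16 assignments meet the threshold.

4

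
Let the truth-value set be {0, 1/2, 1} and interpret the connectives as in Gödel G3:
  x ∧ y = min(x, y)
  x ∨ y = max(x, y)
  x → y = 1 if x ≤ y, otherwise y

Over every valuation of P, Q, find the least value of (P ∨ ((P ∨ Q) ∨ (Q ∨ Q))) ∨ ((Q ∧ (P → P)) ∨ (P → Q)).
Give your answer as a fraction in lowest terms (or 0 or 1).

Take P = 1/2, Q = 0:
P ∨ Q = 1/2 ∨ 0 = 1/2
Q ∨ Q = 0 ∨ 0 = 0
(P ∨ Q) ∨ (Q ∨ Q) = 1/2 ∨ 0 = 1/2
P ∨ ((P ∨ Q) ∨ (Q ∨ Q)) = 1/2 ∨ 1/2 = 1/2
P → P = 1/2 → 1/2 = 1
Q ∧ (P → P) = 0 ∧ 1 = 0
P → Q = 1/2 → 0 = 0
(Q ∧ (P → P)) ∨ (P → Q) = 0 ∨ 0 = 0
(P ∨ ((P ∨ Q) ∨ (Q ∨ Q))) ∨ ((Q ∧ (P → P)) ∨ (P → Q)) = 1/2 ∨ 0 = 1/2
No assignment yields a value below 1/2, so this is the minimum.

1/2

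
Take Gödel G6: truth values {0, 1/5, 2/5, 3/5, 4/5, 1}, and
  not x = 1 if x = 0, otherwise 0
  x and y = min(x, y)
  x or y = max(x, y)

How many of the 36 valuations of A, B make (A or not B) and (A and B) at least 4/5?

value 1: 1 assignment (counts)
value 4/5: 3 assignments (counts)
value 3/5: 5 assignments
value 2/5: 7 assignments
value 1/5: 9 assignments
value 0: 11 assignments
So 4 of the 36 assignments meet the threshold.

4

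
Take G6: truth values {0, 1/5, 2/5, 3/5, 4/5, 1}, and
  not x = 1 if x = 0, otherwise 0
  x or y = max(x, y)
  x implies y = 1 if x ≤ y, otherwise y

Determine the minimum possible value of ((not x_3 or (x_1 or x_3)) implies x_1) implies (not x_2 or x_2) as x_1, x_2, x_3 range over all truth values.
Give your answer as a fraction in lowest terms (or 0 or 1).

1/5

Take x_1 = 1/5, x_2 = 1/5, x_3 = 1/5:
not x_3 = not 1/5 = 0
x_1 or x_3 = 1/5 or 1/5 = 1/5
not x_3 or (x_1 or x_3) = 0 or 1/5 = 1/5
(not x_3 or (x_1 or x_3)) implies x_1 = 1/5 implies 1/5 = 1
not x_2 = not 1/5 = 0
not x_2 or x_2 = 0 or 1/5 = 1/5
((not x_3 or (x_1 or x_3)) implies x_1) implies (not x_2 or x_2) = 1 implies 1/5 = 1/5
No assignment yields a value below 1/5, so this is the minimum.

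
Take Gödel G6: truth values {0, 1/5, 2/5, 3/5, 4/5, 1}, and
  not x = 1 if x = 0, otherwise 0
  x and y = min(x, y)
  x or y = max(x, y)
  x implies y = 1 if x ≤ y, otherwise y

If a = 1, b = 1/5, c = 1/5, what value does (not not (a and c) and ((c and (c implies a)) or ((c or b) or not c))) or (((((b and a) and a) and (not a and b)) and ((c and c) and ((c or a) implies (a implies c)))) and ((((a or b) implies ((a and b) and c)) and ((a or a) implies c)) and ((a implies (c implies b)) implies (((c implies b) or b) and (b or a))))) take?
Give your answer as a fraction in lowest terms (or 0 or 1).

1/5

a and c = 1 and 1/5 = 1/5
not (a and c) = not 1/5 = 0
not not (a and c) = not 0 = 1
c implies a = 1/5 implies 1 = 1
c and (c implies a) = 1/5 and 1 = 1/5
c or b = 1/5 or 1/5 = 1/5
not c = not 1/5 = 0
(c or b) or not c = 1/5 or 0 = 1/5
(c and (c implies a)) or ((c or b) or not c) = 1/5 or 1/5 = 1/5
not not (a and c) and ((c and (c implies a)) or ((c or b) or not c)) = 1 and 1/5 = 1/5
b and a = 1/5 and 1 = 1/5
(b and a) and a = 1/5 and 1 = 1/5
not a = not 1 = 0
not a and b = 0 and 1/5 = 0
((b and a) and a) and (not a and b) = 1/5 and 0 = 0
c and c = 1/5 and 1/5 = 1/5
c or a = 1/5 or 1 = 1
a implies c = 1 implies 1/5 = 1/5
(c or a) implies (a implies c) = 1 implies 1/5 = 1/5
(c and c) and ((c or a) implies (a implies c)) = 1/5 and 1/5 = 1/5
(((b and a) and a) and (not a and b)) and ((c and c) and ((c or a) implies (a implies c))) = 0 and 1/5 = 0
a or b = 1 or 1/5 = 1
a and b = 1 and 1/5 = 1/5
(a and b) and c = 1/5 and 1/5 = 1/5
(a or b) implies ((a and b) and c) = 1 implies 1/5 = 1/5
a or a = 1 or 1 = 1
(a or a) implies c = 1 implies 1/5 = 1/5
((a or b) implies ((a and b) and c)) and ((a or a) implies c) = 1/5 and 1/5 = 1/5
c implies b = 1/5 implies 1/5 = 1
a implies (c implies b) = 1 implies 1 = 1
c implies b = 1/5 implies 1/5 = 1
(c implies b) or b = 1 or 1/5 = 1
b or a = 1/5 or 1 = 1
((c implies b) or b) and (b or a) = 1 and 1 = 1
(a implies (c implies b)) implies (((c implies b) or b) and (b or a)) = 1 implies 1 = 1
(((a or b) implies ((a and b) and c)) and ((a or a) implies c)) and ((a implies (c implies b)) implies (((c implies b) or b) and (b or a))) = 1/5 and 1 = 1/5
((((b and a) and a) and (not a and b)) and ((c and c) and ((c or a) implies (a implies c)))) and ((((a or b) implies ((a and b) and c)) and ((a or a) implies c)) and ((a implies (c implies b)) implies (((c implies b) or b) and (b or a)))) = 0 and 1/5 = 0
(not not (a and c) and ((c and (c implies a)) or ((c or b) or not c))) or (((((b and a) and a) and (not a and b)) and ((c and c) and ((c or a) implies (a implies c)))) and ((((a or b) implies ((a and b) and c)) and ((a or a) implies c)) and ((a implies (c implies b)) implies (((c implies b) or b) and (b or a))))) = 1/5 or 0 = 1/5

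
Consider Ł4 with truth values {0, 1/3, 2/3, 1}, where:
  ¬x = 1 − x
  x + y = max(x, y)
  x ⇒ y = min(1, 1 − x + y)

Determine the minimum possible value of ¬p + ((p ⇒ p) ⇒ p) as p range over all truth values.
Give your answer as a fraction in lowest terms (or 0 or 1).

Take p = 1/3:
¬p = ¬1/3 = 2/3
p ⇒ p = 1/3 ⇒ 1/3 = 1
(p ⇒ p) ⇒ p = 1 ⇒ 1/3 = 1/3
¬p + ((p ⇒ p) ⇒ p) = 2/3 + 1/3 = 2/3
No assignment yields a value below 2/3, so this is the minimum.

2/3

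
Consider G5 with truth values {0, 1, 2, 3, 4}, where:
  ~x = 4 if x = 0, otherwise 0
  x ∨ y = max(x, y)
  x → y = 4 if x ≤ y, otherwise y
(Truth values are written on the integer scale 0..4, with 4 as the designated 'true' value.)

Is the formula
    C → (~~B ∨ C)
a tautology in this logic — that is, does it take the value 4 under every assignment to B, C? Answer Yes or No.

Yes

At B = 3, C = 0, for instance:
~B = ~3 = 0
~~B = ~0 = 4
~~B ∨ C = 4 ∨ 0 = 4
C → (~~B ∨ C) = 0 → 4 = 4
and checking the remaining 24 assignments likewise gives ≥ 4 in every case.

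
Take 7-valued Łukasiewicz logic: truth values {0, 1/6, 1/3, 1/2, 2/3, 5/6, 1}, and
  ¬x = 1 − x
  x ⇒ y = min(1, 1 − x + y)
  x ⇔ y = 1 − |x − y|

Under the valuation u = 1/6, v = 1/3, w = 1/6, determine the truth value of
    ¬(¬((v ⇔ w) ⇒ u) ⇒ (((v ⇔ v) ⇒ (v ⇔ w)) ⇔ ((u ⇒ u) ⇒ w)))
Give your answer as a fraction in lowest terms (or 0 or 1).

1/3

v ⇔ w = 1/3 ⇔ 1/6 = 5/6
(v ⇔ w) ⇒ u = 5/6 ⇒ 1/6 = 1/3
¬((v ⇔ w) ⇒ u) = ¬1/3 = 2/3
v ⇔ v = 1/3 ⇔ 1/3 = 1
v ⇔ w = 1/3 ⇔ 1/6 = 5/6
(v ⇔ v) ⇒ (v ⇔ w) = 1 ⇒ 5/6 = 5/6
u ⇒ u = 1/6 ⇒ 1/6 = 1
(u ⇒ u) ⇒ w = 1 ⇒ 1/6 = 1/6
((v ⇔ v) ⇒ (v ⇔ w)) ⇔ ((u ⇒ u) ⇒ w) = 5/6 ⇔ 1/6 = 1/3
¬((v ⇔ w) ⇒ u) ⇒ (((v ⇔ v) ⇒ (v ⇔ w)) ⇔ ((u ⇒ u) ⇒ w)) = 2/3 ⇒ 1/3 = 2/3
¬(¬((v ⇔ w) ⇒ u) ⇒ (((v ⇔ v) ⇒ (v ⇔ w)) ⇔ ((u ⇒ u) ⇒ w))) = ¬2/3 = 1/3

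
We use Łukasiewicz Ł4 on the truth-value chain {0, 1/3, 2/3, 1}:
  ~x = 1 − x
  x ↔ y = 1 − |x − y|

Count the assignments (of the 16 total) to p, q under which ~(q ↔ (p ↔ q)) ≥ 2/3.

5

p = 0, q = 0 ↦ 1  ≥
p = 0, q = 1/3 ↦ 1/3  <
p = 0, q = 2/3 ↦ 1/3  <
p = 0, q = 1 ↦ 1  ≥
p = 1/3, q = 0 ↦ 2/3  ≥
p = 1/3, q = 1/3 ↦ 2/3  ≥
p = 1/3, q = 2/3 ↦ 0  <
p = 1/3, q = 1 ↦ 2/3  ≥
p = 2/3, q = 0 ↦ 1/3  <
p = 2/3, q = 1/3 ↦ 1/3  <
p = 2/3, q = 2/3 ↦ 1/3  <
p = 2/3, q = 1 ↦ 1/3  <
p = 1, q = 0 ↦ 0  <
p = 1, q = 1/3 ↦ 0  <
p = 1, q = 2/3 ↦ 0  <
p = 1, q = 1 ↦ 0  <
So 5 of the 16 assignments meet the threshold.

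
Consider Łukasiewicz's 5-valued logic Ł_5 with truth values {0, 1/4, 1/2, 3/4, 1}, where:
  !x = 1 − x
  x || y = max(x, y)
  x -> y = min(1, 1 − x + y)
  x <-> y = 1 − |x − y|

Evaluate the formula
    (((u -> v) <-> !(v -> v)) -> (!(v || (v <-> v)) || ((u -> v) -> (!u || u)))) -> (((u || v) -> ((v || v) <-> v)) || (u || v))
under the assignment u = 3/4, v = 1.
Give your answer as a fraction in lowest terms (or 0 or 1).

1

u -> v = 3/4 -> 1 = 1
v -> v = 1 -> 1 = 1
!(v -> v) = !1 = 0
(u -> v) <-> !(v -> v) = 1 <-> 0 = 0
v <-> v = 1 <-> 1 = 1
v || (v <-> v) = 1 || 1 = 1
!(v || (v <-> v)) = !1 = 0
u -> v = 3/4 -> 1 = 1
!u = !3/4 = 1/4
!u || u = 1/4 || 3/4 = 3/4
(u -> v) -> (!u || u) = 1 -> 3/4 = 3/4
!(v || (v <-> v)) || ((u -> v) -> (!u || u)) = 0 || 3/4 = 3/4
((u -> v) <-> !(v -> v)) -> (!(v || (v <-> v)) || ((u -> v) -> (!u || u))) = 0 -> 3/4 = 1
u || v = 3/4 || 1 = 1
v || v = 1 || 1 = 1
(v || v) <-> v = 1 <-> 1 = 1
(u || v) -> ((v || v) <-> v) = 1 -> 1 = 1
u || v = 3/4 || 1 = 1
((u || v) -> ((v || v) <-> v)) || (u || v) = 1 || 1 = 1
(((u -> v) <-> !(v -> v)) -> (!(v || (v <-> v)) || ((u -> v) -> (!u || u)))) -> (((u || v) -> ((v || v) <-> v)) || (u || v)) = 1 -> 1 = 1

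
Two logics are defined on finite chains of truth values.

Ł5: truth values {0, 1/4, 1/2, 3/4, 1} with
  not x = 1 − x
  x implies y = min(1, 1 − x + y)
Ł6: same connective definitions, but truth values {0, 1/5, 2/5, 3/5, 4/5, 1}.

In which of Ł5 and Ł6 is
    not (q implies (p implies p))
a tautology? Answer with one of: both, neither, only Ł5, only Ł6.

neither

In Ł5: at p = 0, q = 0 the value is 0 — not a tautology.
In Ł6: at p = 0, q = 0 the value is 0 — not a tautology.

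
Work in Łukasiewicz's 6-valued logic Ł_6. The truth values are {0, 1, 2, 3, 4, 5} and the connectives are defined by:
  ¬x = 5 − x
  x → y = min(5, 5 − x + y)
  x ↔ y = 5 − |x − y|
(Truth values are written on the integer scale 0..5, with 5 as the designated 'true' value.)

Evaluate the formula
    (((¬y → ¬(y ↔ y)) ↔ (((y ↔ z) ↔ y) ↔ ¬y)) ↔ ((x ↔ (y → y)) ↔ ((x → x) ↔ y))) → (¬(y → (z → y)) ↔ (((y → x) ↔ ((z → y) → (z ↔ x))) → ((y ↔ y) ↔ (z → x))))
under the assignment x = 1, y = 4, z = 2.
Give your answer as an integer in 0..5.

¬y = ¬4 = 1
y ↔ y = 4 ↔ 4 = 5
¬(y ↔ y) = ¬5 = 0
¬y → ¬(y ↔ y) = 1 → 0 = 4
y ↔ z = 4 ↔ 2 = 3
(y ↔ z) ↔ y = 3 ↔ 4 = 4
¬y = ¬4 = 1
((y ↔ z) ↔ y) ↔ ¬y = 4 ↔ 1 = 2
(¬y → ¬(y ↔ y)) ↔ (((y ↔ z) ↔ y) ↔ ¬y) = 4 ↔ 2 = 3
y → y = 4 → 4 = 5
x ↔ (y → y) = 1 ↔ 5 = 1
x → x = 1 → 1 = 5
(x → x) ↔ y = 5 ↔ 4 = 4
(x ↔ (y → y)) ↔ ((x → x) ↔ y) = 1 ↔ 4 = 2
((¬y → ¬(y ↔ y)) ↔ (((y ↔ z) ↔ y) ↔ ¬y)) ↔ ((x ↔ (y → y)) ↔ ((x → x) ↔ y)) = 3 ↔ 2 = 4
z → y = 2 → 4 = 5
y → (z → y) = 4 → 5 = 5
¬(y → (z → y)) = ¬5 = 0
y → x = 4 → 1 = 2
z → y = 2 → 4 = 5
z ↔ x = 2 ↔ 1 = 4
(z → y) → (z ↔ x) = 5 → 4 = 4
(y → x) ↔ ((z → y) → (z ↔ x)) = 2 ↔ 4 = 3
y ↔ y = 4 ↔ 4 = 5
z → x = 2 → 1 = 4
(y ↔ y) ↔ (z → x) = 5 ↔ 4 = 4
((y → x) ↔ ((z → y) → (z ↔ x))) → ((y ↔ y) ↔ (z → x)) = 3 → 4 = 5
¬(y → (z → y)) ↔ (((y → x) ↔ ((z → y) → (z ↔ x))) → ((y ↔ y) ↔ (z → x))) = 0 ↔ 5 = 0
(((¬y → ¬(y ↔ y)) ↔ (((y ↔ z) ↔ y) ↔ ¬y)) ↔ ((x ↔ (y → y)) ↔ ((x → x) ↔ y))) → (¬(y → (z → y)) ↔ (((y → x) ↔ ((z → y) → (z ↔ x))) → ((y ↔ y) ↔ (z → x)))) = 4 → 0 = 1

1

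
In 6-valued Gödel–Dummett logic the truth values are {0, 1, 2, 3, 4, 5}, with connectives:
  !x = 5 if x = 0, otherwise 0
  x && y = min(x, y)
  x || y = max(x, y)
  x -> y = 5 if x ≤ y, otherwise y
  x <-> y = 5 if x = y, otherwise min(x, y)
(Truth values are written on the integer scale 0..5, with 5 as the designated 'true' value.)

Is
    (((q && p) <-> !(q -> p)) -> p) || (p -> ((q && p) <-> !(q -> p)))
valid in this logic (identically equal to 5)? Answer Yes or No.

Yes

At p = 5, q = 2, for instance:
q && p = 2 && 5 = 2
q -> p = 2 -> 5 = 5
!(q -> p) = !5 = 0
(q && p) <-> !(q -> p) = 2 <-> 0 = 0
((q && p) <-> !(q -> p)) -> p = 0 -> 5 = 5
p -> ((q && p) <-> !(q -> p)) = 5 -> 0 = 0
(((q && p) <-> !(q -> p)) -> p) || (p -> ((q && p) <-> !(q -> p))) = 5 || 0 = 5
and checking the remaining 35 assignments likewise gives ≥ 5 in every case.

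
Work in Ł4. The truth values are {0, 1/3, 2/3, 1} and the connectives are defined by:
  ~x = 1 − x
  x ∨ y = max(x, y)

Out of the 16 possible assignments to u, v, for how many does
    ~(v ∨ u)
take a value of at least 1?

u = 0, v = 0 ↦ 1  ≥
u = 0, v = 1/3 ↦ 2/3  <
u = 0, v = 2/3 ↦ 1/3  <
u = 0, v = 1 ↦ 0  <
u = 1/3, v = 0 ↦ 2/3  <
u = 1/3, v = 1/3 ↦ 2/3  <
u = 1/3, v = 2/3 ↦ 1/3  <
u = 1/3, v = 1 ↦ 0  <
u = 2/3, v = 0 ↦ 1/3  <
u = 2/3, v = 1/3 ↦ 1/3  <
u = 2/3, v = 2/3 ↦ 1/3  <
u = 2/3, v = 1 ↦ 0  <
u = 1, v = 0 ↦ 0  <
u = 1, v = 1/3 ↦ 0  <
u = 1, v = 2/3 ↦ 0  <
u = 1, v = 1 ↦ 0  <
So 1 of the 16 assignments meets the threshold.

1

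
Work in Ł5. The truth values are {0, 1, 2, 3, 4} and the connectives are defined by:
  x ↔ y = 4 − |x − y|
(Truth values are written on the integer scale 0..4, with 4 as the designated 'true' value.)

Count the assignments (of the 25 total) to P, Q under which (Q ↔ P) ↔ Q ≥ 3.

value 4: 7 assignments (counts)
value 3: 7 assignments (counts)
value 2: 6 assignments
value 1: 3 assignments
value 0: 2 assignments
So 14 of the 25 assignments meet the threshold.

14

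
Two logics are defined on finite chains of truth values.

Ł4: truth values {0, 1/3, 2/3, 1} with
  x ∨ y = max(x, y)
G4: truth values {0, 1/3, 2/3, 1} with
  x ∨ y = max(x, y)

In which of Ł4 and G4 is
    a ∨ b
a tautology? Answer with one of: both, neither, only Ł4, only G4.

neither

In Ł4: at a = 0, b = 0 the value is 0 — not a tautology.
In G4: at a = 0, b = 0 the value is 0 — not a tautology.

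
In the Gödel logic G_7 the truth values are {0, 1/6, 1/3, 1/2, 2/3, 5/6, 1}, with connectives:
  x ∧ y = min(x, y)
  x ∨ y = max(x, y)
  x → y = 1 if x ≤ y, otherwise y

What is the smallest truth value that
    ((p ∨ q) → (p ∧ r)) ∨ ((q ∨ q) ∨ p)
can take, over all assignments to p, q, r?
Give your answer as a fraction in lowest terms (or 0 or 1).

1/6

Take p = 0, q = 1/6, r = 0:
p ∨ q = 0 ∨ 1/6 = 1/6
p ∧ r = 0 ∧ 0 = 0
(p ∨ q) → (p ∧ r) = 1/6 → 0 = 0
q ∨ q = 1/6 ∨ 1/6 = 1/6
(q ∨ q) ∨ p = 1/6 ∨ 0 = 1/6
((p ∨ q) → (p ∧ r)) ∨ ((q ∨ q) ∨ p) = 0 ∨ 1/6 = 1/6
No assignment yields a value below 1/6, so this is the minimum.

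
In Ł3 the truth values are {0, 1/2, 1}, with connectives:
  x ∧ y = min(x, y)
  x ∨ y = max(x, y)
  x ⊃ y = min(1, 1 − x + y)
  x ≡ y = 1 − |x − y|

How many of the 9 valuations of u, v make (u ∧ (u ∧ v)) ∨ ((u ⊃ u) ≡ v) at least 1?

u = 0, v = 0 ↦ 0  <
u = 0, v = 1/2 ↦ 1/2  <
u = 0, v = 1 ↦ 1  ≥
u = 1/2, v = 0 ↦ 0  <
u = 1/2, v = 1/2 ↦ 1/2  <
u = 1/2, v = 1 ↦ 1  ≥
u = 1, v = 0 ↦ 0  <
u = 1, v = 1/2 ↦ 1/2  <
u = 1, v = 1 ↦ 1  ≥
So 3 of the 9 assignments meet the threshold.

3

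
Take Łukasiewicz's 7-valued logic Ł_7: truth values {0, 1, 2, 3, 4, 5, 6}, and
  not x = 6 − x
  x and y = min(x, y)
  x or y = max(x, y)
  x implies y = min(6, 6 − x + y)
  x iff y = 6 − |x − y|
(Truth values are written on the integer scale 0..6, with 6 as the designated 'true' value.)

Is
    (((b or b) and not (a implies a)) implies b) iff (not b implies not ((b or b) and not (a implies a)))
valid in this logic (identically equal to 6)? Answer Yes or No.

At a = 4, b = 3, for instance:
b or b = 3 or 3 = 3
a implies a = 4 implies 4 = 6
not (a implies a) = not 6 = 0
(b or b) and not (a implies a) = 3 and 0 = 0
((b or b) and not (a implies a)) implies b = 0 implies 3 = 6
not b = not 3 = 3
not ((b or b) and not (a implies a)) = not 0 = 6
not b implies not ((b or b) and not (a implies a)) = 3 implies 6 = 6
(((b or b) and not (a implies a)) implies b) iff (not b implies not ((b or b) and not (a implies a))) = 6 iff 6 = 6
and checking the remaining 48 assignments likewise gives ≥ 6 in every case.

Yes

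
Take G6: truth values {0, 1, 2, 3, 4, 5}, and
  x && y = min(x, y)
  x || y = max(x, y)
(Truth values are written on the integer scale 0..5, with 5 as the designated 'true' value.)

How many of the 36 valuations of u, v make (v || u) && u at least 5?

6

value 5: 6 assignments (counts)
value 4: 6 assignments
value 3: 6 assignments
value 2: 6 assignments
value 1: 6 assignments
value 0: 6 assignments
So 6 of the 36 assignments meet the threshold.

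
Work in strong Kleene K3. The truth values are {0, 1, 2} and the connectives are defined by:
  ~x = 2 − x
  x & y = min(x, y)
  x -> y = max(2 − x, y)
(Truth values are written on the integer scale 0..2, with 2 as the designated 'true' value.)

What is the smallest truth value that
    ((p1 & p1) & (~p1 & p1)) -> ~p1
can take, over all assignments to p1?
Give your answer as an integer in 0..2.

Take p1 = 1:
p1 & p1 = 1 & 1 = 1
~p1 = ~1 = 1
~p1 & p1 = 1 & 1 = 1
(p1 & p1) & (~p1 & p1) = 1 & 1 = 1
~p1 = ~1 = 1
((p1 & p1) & (~p1 & p1)) -> ~p1 = 1 -> 1 = 1
No assignment yields a value below 1, so this is the minimum.

1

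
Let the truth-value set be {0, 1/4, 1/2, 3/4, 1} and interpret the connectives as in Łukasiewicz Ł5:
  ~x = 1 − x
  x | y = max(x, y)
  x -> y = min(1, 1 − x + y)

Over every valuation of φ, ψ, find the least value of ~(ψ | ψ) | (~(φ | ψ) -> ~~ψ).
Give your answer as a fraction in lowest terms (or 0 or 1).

3/4

Take φ = 0, ψ = 1/4:
ψ | ψ = 1/4 | 1/4 = 1/4
~(ψ | ψ) = ~1/4 = 3/4
φ | ψ = 0 | 1/4 = 1/4
~(φ | ψ) = ~1/4 = 3/4
~ψ = ~1/4 = 3/4
~~ψ = ~3/4 = 1/4
~(φ | ψ) -> ~~ψ = 3/4 -> 1/4 = 1/2
~(ψ | ψ) | (~(φ | ψ) -> ~~ψ) = 3/4 | 1/2 = 3/4
No assignment yields a value below 3/4, so this is the minimum.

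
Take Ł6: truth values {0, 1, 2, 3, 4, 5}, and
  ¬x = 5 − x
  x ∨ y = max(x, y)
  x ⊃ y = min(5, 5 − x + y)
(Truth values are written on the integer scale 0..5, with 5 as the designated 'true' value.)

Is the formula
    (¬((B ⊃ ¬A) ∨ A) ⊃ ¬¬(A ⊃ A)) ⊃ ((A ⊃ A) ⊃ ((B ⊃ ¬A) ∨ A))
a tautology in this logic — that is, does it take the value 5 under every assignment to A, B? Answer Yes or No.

Counterexample: take A = 1, B = 5.
¬A = ¬1 = 4
B ⊃ ¬A = 5 ⊃ 4 = 4
(B ⊃ ¬A) ∨ A = 4 ∨ 1 = 4
¬((B ⊃ ¬A) ∨ A) = ¬4 = 1
A ⊃ A = 1 ⊃ 1 = 5
¬(A ⊃ A) = ¬5 = 0
¬¬(A ⊃ A) = ¬0 = 5
¬((B ⊃ ¬A) ∨ A) ⊃ ¬¬(A ⊃ A) = 1 ⊃ 5 = 5
A ⊃ A = 1 ⊃ 1 = 5
¬A = ¬1 = 4
B ⊃ ¬A = 5 ⊃ 4 = 4
(B ⊃ ¬A) ∨ A = 4 ∨ 1 = 4
(A ⊃ A) ⊃ ((B ⊃ ¬A) ∨ A) = 5 ⊃ 4 = 4
(¬((B ⊃ ¬A) ∨ A) ⊃ ¬¬(A ⊃ A)) ⊃ ((A ⊃ A) ⊃ ((B ⊃ ¬A) ∨ A)) = 5 ⊃ 4 = 4
This gives 4 ≠ 5.

No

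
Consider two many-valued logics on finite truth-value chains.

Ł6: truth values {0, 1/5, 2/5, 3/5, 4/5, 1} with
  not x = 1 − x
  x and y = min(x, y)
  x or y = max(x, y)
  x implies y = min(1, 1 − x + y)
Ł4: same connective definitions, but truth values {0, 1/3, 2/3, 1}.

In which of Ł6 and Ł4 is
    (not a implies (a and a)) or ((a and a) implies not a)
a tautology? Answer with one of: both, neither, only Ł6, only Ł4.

In Ł6: every assignment gives 1 — tautology.
In Ł4: every assignment gives 1 — tautology.

both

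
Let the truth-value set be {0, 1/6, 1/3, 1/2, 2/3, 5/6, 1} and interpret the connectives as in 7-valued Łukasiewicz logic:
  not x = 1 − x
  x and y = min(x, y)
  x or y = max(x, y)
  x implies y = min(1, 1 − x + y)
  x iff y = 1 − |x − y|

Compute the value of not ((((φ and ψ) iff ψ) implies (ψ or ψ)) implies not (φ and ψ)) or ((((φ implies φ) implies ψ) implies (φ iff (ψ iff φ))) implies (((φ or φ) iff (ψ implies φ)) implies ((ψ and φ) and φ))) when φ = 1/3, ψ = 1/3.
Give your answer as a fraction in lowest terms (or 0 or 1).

1

φ and ψ = 1/3 and 1/3 = 1/3
(φ and ψ) iff ψ = 1/3 iff 1/3 = 1
ψ or ψ = 1/3 or 1/3 = 1/3
((φ and ψ) iff ψ) implies (ψ or ψ) = 1 implies 1/3 = 1/3
φ and ψ = 1/3 and 1/3 = 1/3
not (φ and ψ) = not 1/3 = 2/3
(((φ and ψ) iff ψ) implies (ψ or ψ)) implies not (φ and ψ) = 1/3 implies 2/3 = 1
not ((((φ and ψ) iff ψ) implies (ψ or ψ)) implies not (φ and ψ)) = not 1 = 0
φ implies φ = 1/3 implies 1/3 = 1
(φ implies φ) implies ψ = 1 implies 1/3 = 1/3
ψ iff φ = 1/3 iff 1/3 = 1
φ iff (ψ iff φ) = 1/3 iff 1 = 1/3
((φ implies φ) implies ψ) implies (φ iff (ψ iff φ)) = 1/3 implies 1/3 = 1
φ or φ = 1/3 or 1/3 = 1/3
ψ implies φ = 1/3 implies 1/3 = 1
(φ or φ) iff (ψ implies φ) = 1/3 iff 1 = 1/3
ψ and φ = 1/3 and 1/3 = 1/3
(ψ and φ) and φ = 1/3 and 1/3 = 1/3
((φ or φ) iff (ψ implies φ)) implies ((ψ and φ) and φ) = 1/3 implies 1/3 = 1
(((φ implies φ) implies ψ) implies (φ iff (ψ iff φ))) implies (((φ or φ) iff (ψ implies φ)) implies ((ψ and φ) and φ)) = 1 implies 1 = 1
not ((((φ and ψ) iff ψ) implies (ψ or ψ)) implies not (φ and ψ)) or ((((φ implies φ) implies ψ) implies (φ iff (ψ iff φ))) implies (((φ or φ) iff (ψ implies φ)) implies ((ψ and φ) and φ))) = 0 or 1 = 1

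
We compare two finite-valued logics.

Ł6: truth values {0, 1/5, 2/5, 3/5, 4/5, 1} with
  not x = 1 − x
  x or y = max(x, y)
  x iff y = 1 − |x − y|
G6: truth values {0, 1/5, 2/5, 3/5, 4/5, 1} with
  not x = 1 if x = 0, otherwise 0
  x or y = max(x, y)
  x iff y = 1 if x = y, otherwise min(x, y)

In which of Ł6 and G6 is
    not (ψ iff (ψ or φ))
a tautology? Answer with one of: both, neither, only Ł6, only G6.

neither

In Ł6: at φ = 0, ψ = 0 the value is 0 — not a tautology.
In G6: at φ = 0, ψ = 0 the value is 0 — not a tautology.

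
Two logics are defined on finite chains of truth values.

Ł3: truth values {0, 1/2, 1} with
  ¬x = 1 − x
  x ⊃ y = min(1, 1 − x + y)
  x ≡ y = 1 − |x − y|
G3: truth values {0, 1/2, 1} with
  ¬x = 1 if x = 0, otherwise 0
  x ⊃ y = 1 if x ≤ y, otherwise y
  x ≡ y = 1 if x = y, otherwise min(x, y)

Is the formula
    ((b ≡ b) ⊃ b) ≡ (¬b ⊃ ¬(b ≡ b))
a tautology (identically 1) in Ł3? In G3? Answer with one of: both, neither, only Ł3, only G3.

In Ł3: every assignment gives 1 — tautology.
In G3: at b = 1/2 the value is 1/2 — not a tautology.

only Ł3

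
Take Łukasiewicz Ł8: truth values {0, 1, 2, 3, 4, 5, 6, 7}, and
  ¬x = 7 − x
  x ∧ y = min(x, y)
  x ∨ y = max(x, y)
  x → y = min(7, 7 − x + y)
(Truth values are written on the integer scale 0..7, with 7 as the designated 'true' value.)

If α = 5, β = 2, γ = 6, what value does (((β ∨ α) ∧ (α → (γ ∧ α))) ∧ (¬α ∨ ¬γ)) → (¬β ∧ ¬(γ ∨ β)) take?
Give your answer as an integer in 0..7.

6

β ∨ α = 2 ∨ 5 = 5
γ ∧ α = 6 ∧ 5 = 5
α → (γ ∧ α) = 5 → 5 = 7
(β ∨ α) ∧ (α → (γ ∧ α)) = 5 ∧ 7 = 5
¬α = ¬5 = 2
¬γ = ¬6 = 1
¬α ∨ ¬γ = 2 ∨ 1 = 2
((β ∨ α) ∧ (α → (γ ∧ α))) ∧ (¬α ∨ ¬γ) = 5 ∧ 2 = 2
¬β = ¬2 = 5
γ ∨ β = 6 ∨ 2 = 6
¬(γ ∨ β) = ¬6 = 1
¬β ∧ ¬(γ ∨ β) = 5 ∧ 1 = 1
(((β ∨ α) ∧ (α → (γ ∧ α))) ∧ (¬α ∨ ¬γ)) → (¬β ∧ ¬(γ ∨ β)) = 2 → 1 = 6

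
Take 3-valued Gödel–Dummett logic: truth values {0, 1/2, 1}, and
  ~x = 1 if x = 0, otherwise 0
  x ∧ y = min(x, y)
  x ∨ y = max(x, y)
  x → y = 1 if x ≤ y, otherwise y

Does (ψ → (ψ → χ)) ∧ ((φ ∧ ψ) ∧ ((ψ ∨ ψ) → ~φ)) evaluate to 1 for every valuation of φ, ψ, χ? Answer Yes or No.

Counterexample: take φ = 0, ψ = 0, χ = 0.
ψ → χ = 0 → 0 = 1
ψ → (ψ → χ) = 0 → 1 = 1
φ ∧ ψ = 0 ∧ 0 = 0
ψ ∨ ψ = 0 ∨ 0 = 0
~φ = ~0 = 1
(ψ ∨ ψ) → ~φ = 0 → 1 = 1
(φ ∧ ψ) ∧ ((ψ ∨ ψ) → ~φ) = 0 ∧ 1 = 0
(ψ → (ψ → χ)) ∧ ((φ ∧ ψ) ∧ ((ψ ∨ ψ) → ~φ)) = 1 ∧ 0 = 0
This gives 0 ≠ 1.

No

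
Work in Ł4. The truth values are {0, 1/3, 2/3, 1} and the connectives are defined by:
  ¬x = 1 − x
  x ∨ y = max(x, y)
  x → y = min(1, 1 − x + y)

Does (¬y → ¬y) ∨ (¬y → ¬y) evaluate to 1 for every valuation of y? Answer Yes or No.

Yes

y = 0 ↦ 1
y = 1/3 ↦ 1
y = 2/3 ↦ 1
y = 1 ↦ 1
Every assignment gives a value ≥ 1.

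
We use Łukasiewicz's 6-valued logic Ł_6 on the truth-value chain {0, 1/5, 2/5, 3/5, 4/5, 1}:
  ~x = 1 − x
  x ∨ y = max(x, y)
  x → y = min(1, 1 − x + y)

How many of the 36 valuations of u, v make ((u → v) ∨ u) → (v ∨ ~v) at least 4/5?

27

value 1: 15 assignments (counts)
value 4/5: 12 assignments (counts)
value 3/5: 9 assignments
So 27 of the 36 assignments meet the threshold.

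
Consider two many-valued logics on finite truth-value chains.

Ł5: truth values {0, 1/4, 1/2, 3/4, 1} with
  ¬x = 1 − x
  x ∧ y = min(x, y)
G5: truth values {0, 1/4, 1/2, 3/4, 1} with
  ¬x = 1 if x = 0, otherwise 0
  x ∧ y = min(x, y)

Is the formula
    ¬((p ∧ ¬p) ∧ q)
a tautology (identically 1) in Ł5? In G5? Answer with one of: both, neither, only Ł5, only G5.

In Ł5: at p = 1/4, q = 1/4 the value is 3/4 — not a tautology.
In G5: every assignment gives 1 — tautology.

only G5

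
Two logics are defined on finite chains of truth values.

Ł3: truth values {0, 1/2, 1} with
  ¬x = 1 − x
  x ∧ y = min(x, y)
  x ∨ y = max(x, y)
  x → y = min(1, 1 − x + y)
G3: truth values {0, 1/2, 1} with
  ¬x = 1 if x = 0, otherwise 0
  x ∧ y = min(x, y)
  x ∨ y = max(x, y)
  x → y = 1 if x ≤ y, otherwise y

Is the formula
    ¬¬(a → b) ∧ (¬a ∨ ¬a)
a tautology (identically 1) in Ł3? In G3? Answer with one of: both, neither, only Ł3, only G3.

neither

In Ł3: at a = 1/2, b = 0 the value is 1/2 — not a tautology.
In G3: at a = 1/2, b = 0 the value is 0 — not a tautology.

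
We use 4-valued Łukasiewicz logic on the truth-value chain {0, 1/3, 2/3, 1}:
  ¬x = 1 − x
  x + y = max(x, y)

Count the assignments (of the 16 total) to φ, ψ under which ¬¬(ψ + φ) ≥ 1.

φ = 0, ψ = 0 ↦ 0  <
φ = 0, ψ = 1/3 ↦ 1/3  <
φ = 0, ψ = 2/3 ↦ 2/3  <
φ = 0, ψ = 1 ↦ 1  ≥
φ = 1/3, ψ = 0 ↦ 1/3  <
φ = 1/3, ψ = 1/3 ↦ 1/3  <
φ = 1/3, ψ = 2/3 ↦ 2/3  <
φ = 1/3, ψ = 1 ↦ 1  ≥
φ = 2/3, ψ = 0 ↦ 2/3  <
φ = 2/3, ψ = 1/3 ↦ 2/3  <
φ = 2/3, ψ = 2/3 ↦ 2/3  <
φ = 2/3, ψ = 1 ↦ 1  ≥
φ = 1, ψ = 0 ↦ 1  ≥
φ = 1, ψ = 1/3 ↦ 1  ≥
φ = 1, ψ = 2/3 ↦ 1  ≥
φ = 1, ψ = 1 ↦ 1  ≥
So 7 of the 16 assignments meet the threshold.

7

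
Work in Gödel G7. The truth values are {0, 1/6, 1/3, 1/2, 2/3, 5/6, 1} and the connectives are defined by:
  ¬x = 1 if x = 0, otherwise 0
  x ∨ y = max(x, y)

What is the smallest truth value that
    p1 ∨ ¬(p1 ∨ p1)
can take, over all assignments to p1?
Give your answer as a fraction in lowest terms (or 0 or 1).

1/6

Take p1 = 1/6:
p1 ∨ p1 = 1/6 ∨ 1/6 = 1/6
¬(p1 ∨ p1) = ¬1/6 = 0
p1 ∨ ¬(p1 ∨ p1) = 1/6 ∨ 0 = 1/6
No assignment yields a value below 1/6, so this is the minimum.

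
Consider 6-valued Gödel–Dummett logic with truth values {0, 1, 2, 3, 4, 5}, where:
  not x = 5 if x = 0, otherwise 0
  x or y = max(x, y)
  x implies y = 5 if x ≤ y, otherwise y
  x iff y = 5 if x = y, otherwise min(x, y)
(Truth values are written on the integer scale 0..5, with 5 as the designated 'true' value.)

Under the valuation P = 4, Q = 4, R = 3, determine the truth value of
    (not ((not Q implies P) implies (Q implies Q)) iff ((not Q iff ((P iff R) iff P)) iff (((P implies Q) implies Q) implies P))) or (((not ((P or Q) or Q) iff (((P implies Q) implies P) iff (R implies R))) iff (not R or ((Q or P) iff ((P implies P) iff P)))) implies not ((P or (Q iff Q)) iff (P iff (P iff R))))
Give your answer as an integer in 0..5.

not Q = not 4 = 0
not Q implies P = 0 implies 4 = 5
Q implies Q = 4 implies 4 = 5
(not Q implies P) implies (Q implies Q) = 5 implies 5 = 5
not ((not Q implies P) implies (Q implies Q)) = not 5 = 0
not Q = not 4 = 0
P iff R = 4 iff 3 = 3
(P iff R) iff P = 3 iff 4 = 3
not Q iff ((P iff R) iff P) = 0 iff 3 = 0
P implies Q = 4 implies 4 = 5
(P implies Q) implies Q = 5 implies 4 = 4
((P implies Q) implies Q) implies P = 4 implies 4 = 5
(not Q iff ((P iff R) iff P)) iff (((P implies Q) implies Q) implies P) = 0 iff 5 = 0
not ((not Q implies P) implies (Q implies Q)) iff ((not Q iff ((P iff R) iff P)) iff (((P implies Q) implies Q) implies P)) = 0 iff 0 = 5
P or Q = 4 or 4 = 4
(P or Q) or Q = 4 or 4 = 4
not ((P or Q) or Q) = not 4 = 0
P implies Q = 4 implies 4 = 5
(P implies Q) implies P = 5 implies 4 = 4
R implies R = 3 implies 3 = 5
((P implies Q) implies P) iff (R implies R) = 4 iff 5 = 4
not ((P or Q) or Q) iff (((P implies Q) implies P) iff (R implies R)) = 0 iff 4 = 0
not R = not 3 = 0
Q or P = 4 or 4 = 4
P implies P = 4 implies 4 = 5
(P implies P) iff P = 5 iff 4 = 4
(Q or P) iff ((P implies P) iff P) = 4 iff 4 = 5
not R or ((Q or P) iff ((P implies P) iff P)) = 0 or 5 = 5
(not ((P or Q) or Q) iff (((P implies Q) implies P) iff (R implies R))) iff (not R or ((Q or P) iff ((P implies P) iff P))) = 0 iff 5 = 0
Q iff Q = 4 iff 4 = 5
P or (Q iff Q) = 4 or 5 = 5
P iff R = 4 iff 3 = 3
P iff (P iff R) = 4 iff 3 = 3
(P or (Q iff Q)) iff (P iff (P iff R)) = 5 iff 3 = 3
not ((P or (Q iff Q)) iff (P iff (P iff R))) = not 3 = 0
((not ((P or Q) or Q) iff (((P implies Q) implies P) iff (R implies R))) iff (not R or ((Q or P) iff ((P implies P) iff P)))) implies not ((P or (Q iff Q)) iff (P iff (P iff R))) = 0 implies 0 = 5
(not ((not Q implies P) implies (Q implies Q)) iff ((not Q iff ((P iff R) iff P)) iff (((P implies Q) implies Q) implies P))) or (((not ((P or Q) or Q) iff (((P implies Q) implies P) iff (R implies R))) iff (not R or ((Q or P) iff ((P implies P) iff P)))) implies not ((P or (Q iff Q)) iff (P iff (P iff R)))) = 5 or 5 = 5

5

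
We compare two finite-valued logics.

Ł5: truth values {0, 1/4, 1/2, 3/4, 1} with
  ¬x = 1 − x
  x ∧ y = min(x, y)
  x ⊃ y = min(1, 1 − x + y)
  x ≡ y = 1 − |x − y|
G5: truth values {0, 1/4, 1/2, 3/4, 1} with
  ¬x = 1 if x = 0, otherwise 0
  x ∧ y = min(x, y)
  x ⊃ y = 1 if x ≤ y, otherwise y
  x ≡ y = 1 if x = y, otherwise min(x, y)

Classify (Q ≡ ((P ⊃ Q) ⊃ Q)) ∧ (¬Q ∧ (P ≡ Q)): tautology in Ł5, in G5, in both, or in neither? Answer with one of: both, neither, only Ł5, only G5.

neither

In Ł5: at P = 0, Q = 1/4 the value is 3/4 — not a tautology.
In G5: at P = 0, Q = 1/4 the value is 0 — not a tautology.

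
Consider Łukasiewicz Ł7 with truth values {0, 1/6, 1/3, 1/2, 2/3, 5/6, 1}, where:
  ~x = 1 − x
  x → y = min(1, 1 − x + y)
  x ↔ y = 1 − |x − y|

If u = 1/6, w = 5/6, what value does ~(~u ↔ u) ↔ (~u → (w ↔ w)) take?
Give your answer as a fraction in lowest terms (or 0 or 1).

2/3

~u = ~1/6 = 5/6
~u ↔ u = 5/6 ↔ 1/6 = 1/3
~(~u ↔ u) = ~1/3 = 2/3
~u = ~1/6 = 5/6
w ↔ w = 5/6 ↔ 5/6 = 1
~u → (w ↔ w) = 5/6 → 1 = 1
~(~u ↔ u) ↔ (~u → (w ↔ w)) = 2/3 ↔ 1 = 2/3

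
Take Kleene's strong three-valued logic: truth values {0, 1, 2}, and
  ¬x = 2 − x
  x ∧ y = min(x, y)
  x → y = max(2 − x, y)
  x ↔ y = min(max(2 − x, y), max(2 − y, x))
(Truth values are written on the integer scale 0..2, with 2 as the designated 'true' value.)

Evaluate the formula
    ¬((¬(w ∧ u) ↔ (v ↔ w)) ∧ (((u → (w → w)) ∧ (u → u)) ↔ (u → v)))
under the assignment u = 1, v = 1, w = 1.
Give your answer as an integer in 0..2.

w ∧ u = 1 ∧ 1 = 1
¬(w ∧ u) = ¬1 = 1
v ↔ w = 1 ↔ 1 = 1
¬(w ∧ u) ↔ (v ↔ w) = 1 ↔ 1 = 1
w → w = 1 → 1 = 1
u → (w → w) = 1 → 1 = 1
u → u = 1 → 1 = 1
(u → (w → w)) ∧ (u → u) = 1 ∧ 1 = 1
u → v = 1 → 1 = 1
((u → (w → w)) ∧ (u → u)) ↔ (u → v) = 1 ↔ 1 = 1
(¬(w ∧ u) ↔ (v ↔ w)) ∧ (((u → (w → w)) ∧ (u → u)) ↔ (u → v)) = 1 ∧ 1 = 1
¬((¬(w ∧ u) ↔ (v ↔ w)) ∧ (((u → (w → w)) ∧ (u → u)) ↔ (u → v))) = ¬1 = 1

1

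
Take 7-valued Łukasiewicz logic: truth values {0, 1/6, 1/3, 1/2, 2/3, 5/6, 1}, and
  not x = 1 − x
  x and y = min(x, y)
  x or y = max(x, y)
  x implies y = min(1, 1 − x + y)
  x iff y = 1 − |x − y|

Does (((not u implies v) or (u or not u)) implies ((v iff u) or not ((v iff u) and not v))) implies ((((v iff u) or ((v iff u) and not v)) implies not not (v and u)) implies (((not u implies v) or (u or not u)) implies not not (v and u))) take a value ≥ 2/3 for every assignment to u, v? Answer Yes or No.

Counterexample: take u = 0, v = 5/6.
not u = not 0 = 1
not u implies v = 1 implies 5/6 = 5/6
not u = not 0 = 1
u or not u = 0 or 1 = 1
(not u implies v) or (u or not u) = 5/6 or 1 = 1
v iff u = 5/6 iff 0 = 1/6
v iff u = 5/6 iff 0 = 1/6
not v = not 5/6 = 1/6
(v iff u) and not v = 1/6 and 1/6 = 1/6
not ((v iff u) and not v) = not 1/6 = 5/6
(v iff u) or not ((v iff u) and not v) = 1/6 or 5/6 = 5/6
((not u implies v) or (u or not u)) implies ((v iff u) or not ((v iff u) and not v)) = 1 implies 5/6 = 5/6
v iff u = 5/6 iff 0 = 1/6
v iff u = 5/6 iff 0 = 1/6
not v = not 5/6 = 1/6
(v iff u) and not v = 1/6 and 1/6 = 1/6
(v iff u) or ((v iff u) and not v) = 1/6 or 1/6 = 1/6
v and u = 5/6 and 0 = 0
not (v and u) = not 0 = 1
not not (v and u) = not 1 = 0
((v iff u) or ((v iff u) and not v)) implies not not (v and u) = 1/6 implies 0 = 5/6
not u = not 0 = 1
not u implies v = 1 implies 5/6 = 5/6
not u = not 0 = 1
u or not u = 0 or 1 = 1
(not u implies v) or (u or not u) = 5/6 or 1 = 1
v and u = 5/6 and 0 = 0
not (v and u) = not 0 = 1
not not (v and u) = not 1 = 0
((not u implies v) or (u or not u)) implies not not (v and u) = 1 implies 0 = 0
(((v iff u) or ((v iff u) and not v)) implies not not (v and u)) implies (((not u implies v) or (u or not u)) implies not not (v and u)) = 5/6 implies 0 = 1/6
(((not u implies v) or (u or not u)) implies ((v iff u) or not ((v iff u) and not v))) implies ((((v iff u) or ((v iff u) and not v)) implies not not (v and u)) implies (((not u implies v) or (u or not u)) implies not not (v and u))) = 5/6 implies 1/6 = 1/3
This gives 1/3, which is below 2/3.

No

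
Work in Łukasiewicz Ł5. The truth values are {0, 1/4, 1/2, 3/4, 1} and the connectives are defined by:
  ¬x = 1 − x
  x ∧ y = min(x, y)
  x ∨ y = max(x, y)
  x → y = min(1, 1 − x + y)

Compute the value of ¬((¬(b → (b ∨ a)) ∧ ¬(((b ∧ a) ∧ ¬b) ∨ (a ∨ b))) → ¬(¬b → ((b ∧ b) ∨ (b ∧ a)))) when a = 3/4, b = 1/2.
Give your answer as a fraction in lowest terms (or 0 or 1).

0

b ∨ a = 1/2 ∨ 3/4 = 3/4
b → (b ∨ a) = 1/2 → 3/4 = 1
¬(b → (b ∨ a)) = ¬1 = 0
b ∧ a = 1/2 ∧ 3/4 = 1/2
¬b = ¬1/2 = 1/2
(b ∧ a) ∧ ¬b = 1/2 ∧ 1/2 = 1/2
a ∨ b = 3/4 ∨ 1/2 = 3/4
((b ∧ a) ∧ ¬b) ∨ (a ∨ b) = 1/2 ∨ 3/4 = 3/4
¬(((b ∧ a) ∧ ¬b) ∨ (a ∨ b)) = ¬3/4 = 1/4
¬(b → (b ∨ a)) ∧ ¬(((b ∧ a) ∧ ¬b) ∨ (a ∨ b)) = 0 ∧ 1/4 = 0
¬b = ¬1/2 = 1/2
b ∧ b = 1/2 ∧ 1/2 = 1/2
b ∧ a = 1/2 ∧ 3/4 = 1/2
(b ∧ b) ∨ (b ∧ a) = 1/2 ∨ 1/2 = 1/2
¬b → ((b ∧ b) ∨ (b ∧ a)) = 1/2 → 1/2 = 1
¬(¬b → ((b ∧ b) ∨ (b ∧ a))) = ¬1 = 0
(¬(b → (b ∨ a)) ∧ ¬(((b ∧ a) ∧ ¬b) ∨ (a ∨ b))) → ¬(¬b → ((b ∧ b) ∨ (b ∧ a))) = 0 → 0 = 1
¬((¬(b → (b ∨ a)) ∧ ¬(((b ∧ a) ∧ ¬b) ∨ (a ∨ b))) → ¬(¬b → ((b ∧ b) ∨ (b ∧ a)))) = ¬1 = 0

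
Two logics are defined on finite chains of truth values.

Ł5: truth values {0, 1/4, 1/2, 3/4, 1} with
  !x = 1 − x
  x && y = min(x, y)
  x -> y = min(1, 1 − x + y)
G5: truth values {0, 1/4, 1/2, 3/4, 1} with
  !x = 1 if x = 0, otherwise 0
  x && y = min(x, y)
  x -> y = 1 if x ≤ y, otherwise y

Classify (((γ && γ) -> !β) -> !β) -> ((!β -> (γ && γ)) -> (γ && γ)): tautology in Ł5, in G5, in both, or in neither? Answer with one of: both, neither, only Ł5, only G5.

only Ł5

In Ł5: every assignment gives 1 — tautology.
In G5: at β = 1/4, γ = 1/4 the value is 1/4 — not a tautology.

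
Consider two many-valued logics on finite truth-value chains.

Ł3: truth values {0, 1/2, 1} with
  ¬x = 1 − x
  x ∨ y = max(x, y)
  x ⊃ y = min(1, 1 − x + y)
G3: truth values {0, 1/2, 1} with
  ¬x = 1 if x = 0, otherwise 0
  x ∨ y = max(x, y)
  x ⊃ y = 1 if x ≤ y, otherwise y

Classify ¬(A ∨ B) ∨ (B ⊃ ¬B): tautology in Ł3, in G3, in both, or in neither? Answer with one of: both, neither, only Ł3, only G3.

In Ł3: at A = 0, B = 1 the value is 0 — not a tautology.
In G3: at A = 0, B = 1/2 the value is 0 — not a tautology.

neither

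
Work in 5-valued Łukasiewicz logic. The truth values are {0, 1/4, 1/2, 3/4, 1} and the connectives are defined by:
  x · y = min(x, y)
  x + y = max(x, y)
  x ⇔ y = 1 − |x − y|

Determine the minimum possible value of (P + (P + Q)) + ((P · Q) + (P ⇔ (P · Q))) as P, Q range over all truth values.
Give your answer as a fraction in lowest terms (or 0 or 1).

Take P = 1/2, Q = 0:
P + Q = 1/2 + 0 = 1/2
P + (P + Q) = 1/2 + 1/2 = 1/2
P · Q = 1/2 · 0 = 0
P · Q = 1/2 · 0 = 0
P ⇔ (P · Q) = 1/2 ⇔ 0 = 1/2
(P · Q) + (P ⇔ (P · Q)) = 0 + 1/2 = 1/2
(P + (P + Q)) + ((P · Q) + (P ⇔ (P · Q))) = 1/2 + 1/2 = 1/2
No assignment yields a value below 1/2, so this is the minimum.

1/2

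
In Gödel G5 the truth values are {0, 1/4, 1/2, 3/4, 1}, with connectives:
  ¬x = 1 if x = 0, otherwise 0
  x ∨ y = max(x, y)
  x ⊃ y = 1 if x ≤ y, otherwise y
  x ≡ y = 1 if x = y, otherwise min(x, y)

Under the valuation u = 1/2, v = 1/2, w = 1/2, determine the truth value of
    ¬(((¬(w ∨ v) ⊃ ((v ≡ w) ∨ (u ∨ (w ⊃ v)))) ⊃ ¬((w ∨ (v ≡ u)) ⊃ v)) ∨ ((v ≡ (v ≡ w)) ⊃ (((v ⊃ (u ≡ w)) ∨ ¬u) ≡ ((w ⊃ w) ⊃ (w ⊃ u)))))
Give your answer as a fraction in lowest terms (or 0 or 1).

0

w ∨ v = 1/2 ∨ 1/2 = 1/2
¬(w ∨ v) = ¬1/2 = 0
v ≡ w = 1/2 ≡ 1/2 = 1
w ⊃ v = 1/2 ⊃ 1/2 = 1
u ∨ (w ⊃ v) = 1/2 ∨ 1 = 1
(v ≡ w) ∨ (u ∨ (w ⊃ v)) = 1 ∨ 1 = 1
¬(w ∨ v) ⊃ ((v ≡ w) ∨ (u ∨ (w ⊃ v))) = 0 ⊃ 1 = 1
v ≡ u = 1/2 ≡ 1/2 = 1
w ∨ (v ≡ u) = 1/2 ∨ 1 = 1
(w ∨ (v ≡ u)) ⊃ v = 1 ⊃ 1/2 = 1/2
¬((w ∨ (v ≡ u)) ⊃ v) = ¬1/2 = 0
(¬(w ∨ v) ⊃ ((v ≡ w) ∨ (u ∨ (w ⊃ v)))) ⊃ ¬((w ∨ (v ≡ u)) ⊃ v) = 1 ⊃ 0 = 0
v ≡ w = 1/2 ≡ 1/2 = 1
v ≡ (v ≡ w) = 1/2 ≡ 1 = 1/2
u ≡ w = 1/2 ≡ 1/2 = 1
v ⊃ (u ≡ w) = 1/2 ⊃ 1 = 1
¬u = ¬1/2 = 0
(v ⊃ (u ≡ w)) ∨ ¬u = 1 ∨ 0 = 1
w ⊃ w = 1/2 ⊃ 1/2 = 1
w ⊃ u = 1/2 ⊃ 1/2 = 1
(w ⊃ w) ⊃ (w ⊃ u) = 1 ⊃ 1 = 1
((v ⊃ (u ≡ w)) ∨ ¬u) ≡ ((w ⊃ w) ⊃ (w ⊃ u)) = 1 ≡ 1 = 1
(v ≡ (v ≡ w)) ⊃ (((v ⊃ (u ≡ w)) ∨ ¬u) ≡ ((w ⊃ w) ⊃ (w ⊃ u))) = 1/2 ⊃ 1 = 1
((¬(w ∨ v) ⊃ ((v ≡ w) ∨ (u ∨ (w ⊃ v)))) ⊃ ¬((w ∨ (v ≡ u)) ⊃ v)) ∨ ((v ≡ (v ≡ w)) ⊃ (((v ⊃ (u ≡ w)) ∨ ¬u) ≡ ((w ⊃ w) ⊃ (w ⊃ u)))) = 0 ∨ 1 = 1
¬(((¬(w ∨ v) ⊃ ((v ≡ w) ∨ (u ∨ (w ⊃ v)))) ⊃ ¬((w ∨ (v ≡ u)) ⊃ v)) ∨ ((v ≡ (v ≡ w)) ⊃ (((v ⊃ (u ≡ w)) ∨ ¬u) ≡ ((w ⊃ w) ⊃ (w ⊃ u))))) = ¬1 = 0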